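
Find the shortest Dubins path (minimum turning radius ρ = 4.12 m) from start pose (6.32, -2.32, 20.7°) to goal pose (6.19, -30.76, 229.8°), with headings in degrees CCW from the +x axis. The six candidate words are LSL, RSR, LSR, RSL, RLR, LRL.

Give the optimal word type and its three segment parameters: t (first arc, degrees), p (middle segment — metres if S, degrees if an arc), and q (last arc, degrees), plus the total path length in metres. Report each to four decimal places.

RSR: t = 122.8811°, p = 22.4317 m, q = 28.0189°, L = 33.2826 m

Let ψ = atan2(Δy, Δx) = atan2(-28.44, -0.13) = -90.2619° be the start→goal bearing.
Normalize: d = |goal − start| / ρ = 28.440297/4.12 = 6.902985, α = (θ_start − ψ) mod 360° = 110.9619° = 1.936650 rad, β = (θ_goal − ψ) mod 360° = 320.0619° = 5.586134 rad.
Common terms: sin α = 0.933819, cos α = -0.357747, sin β = -0.641960, cos β = 0.766738, cos(α−β) = -0.873772, d² = 47.651198. Work in radians in the unit-radius frame; every candidate has L = ρ·(t + p + q).
LSL: p² = 2 + d² − 2cos(α−β) + 2d(sin α − sin β) = 73.153888; p = √p² = 8.553005; φ = atan2(cos β − cos α, d + sin α − sin β) = 0.131854 rad; t = (φ − α) mod 2π = 4.478389 rad, q = (β − φ) mod 2π = 5.454280 rad → L = 4.12·(4.478389 + 8.553005 + 5.454280) = 4.12·18.485673 = 76.160974 m
RSR: p² = 2 + d² − 2cos(α−β) + 2d(sin β − sin α) = 29.643597; p = √p² = 5.444593; φ = atan2(cos α − cos β, d − sin α + sin β) = -0.208030 rad; t = (α − φ) mod 2π = 2.144680 rad, q = (φ − β) mod 2π = 0.489022 rad → L = 4.12·(2.144680 + 5.444593 + 0.489022) = 4.12·8.078295 = 33.282576 m
LSR: p² = d² − 2 + 2cos(α−β) + 2d(sin α + sin β) = 47.933049; p = √p² = 6.923370; φ = atan2(−cos α − cos β, d + sin α + sin β) − atan2(−2, p) = 0.224437 rad; t = (φ − α) mod 2π = 4.570972 rad, q = (φ − β) mod 2π = 0.921488 rad → L = 4.12·(4.570972 + 6.923370 + 0.921488) = 4.12·12.415830 = 51.153219 m
RSL: p² = d² − 2 + 2cos(α−β) − 2d(sin α + sin β) = 39.874259; p = √p² = 6.314607; φ = atan2(cos α + cos β, d − sin α − sin β) − atan2(2, p) = -0.244945 rad; t = (α − φ) mod 2π = 2.181595 rad, q = (β − φ) mod 2π = 5.831079 rad → L = 4.12·(2.181595 + 6.314607 + 5.831079) = 4.12·14.327281 = 59.028397 m
RLR: c = (6 − d² + 2cos(α−β) + 2d(sin α − sin β))/8 = -2.705450, |c| > 1 → infeasible
LRL: c = (6 − d² + 2cos(α−β) − 2d(sin α − sin β))/8 = -8.144236, |c| > 1 → infeasible
Shortest: RSR with L = 33.282576 m ≈ 33.2826 m
Convert RSR to answer units (arcs ×180/π): t = 2.144680·180/π = 122.8811°, p = ρ·p = 4.12·5.444593 = 22.4317 m, q = 0.489022·180/π = 28.0189°, L = 33.2826 m.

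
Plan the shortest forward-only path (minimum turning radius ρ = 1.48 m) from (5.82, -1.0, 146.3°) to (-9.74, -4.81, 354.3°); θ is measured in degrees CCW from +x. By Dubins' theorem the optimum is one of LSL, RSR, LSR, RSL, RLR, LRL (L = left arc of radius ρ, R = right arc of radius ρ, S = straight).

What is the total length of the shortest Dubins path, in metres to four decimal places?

20.0065 m

Let ψ = atan2(Δy, Δx) = atan2(-3.81, -15.56) = -166.2413° be the start→goal bearing.
Normalize: d = |goal − start| / ρ = 16.019666/1.48 = 10.824099, α = (θ_start − ψ) mod 360° = 312.5413° = 5.454875 rad, β = (θ_goal − ψ) mod 360° = 160.5413° = 2.801975 rad.
Common terms: sin α = -0.736790, cos α = 0.676122, sin β = 0.333127, cos β = -0.942882, cos(α−β) = -0.882948, d² = 117.161112. Work in radians in the unit-radius frame; every candidate has L = ρ·(t + p + q).
LSL: p² = 2 + d² − 2cos(α−β) + 2d(sin α − sin β) = 97.765248; p = √p² = 9.887631; φ = atan2(cos β − cos α, d + sin α − sin β) = -0.164481 rad; t = (φ − α) mod 2π = 0.663829 rad, q = (β − φ) mod 2π = 2.966456 rad → L = 1.48·(0.663829 + 9.887631 + 2.966456) = 1.48·13.517916 = 20.006516 m
RSR: p² = 2 + d² − 2cos(α−β) + 2d(sin β − sin α) = 144.088766; p = √p² = 12.003698; φ = atan2(cos α − cos β, d − sin α + sin β) = 0.135288 rad; t = (α − φ) mod 2π = 5.319588 rad, q = (φ − β) mod 2π = 3.616498 rad → L = 1.48·(5.319588 + 12.003698 + 3.616498) = 1.48·20.939784 = 30.990880 m
LSR: p² = d² − 2 + 2cos(α−β) + 2d(sin α + sin β) = 104.656639; p = √p² = 10.230183; φ = atan2(−cos α − cos β, d + sin α + sin β) − atan2(−2, p) = 0.218659 rad; t = (φ − α) mod 2π = 1.046969 rad, q = (φ − β) mod 2π = 3.699869 rad → L = 1.48·(1.046969 + 10.230183 + 3.699869) = 1.48·14.977021 = 22.165991 m
RSL: p² = d² − 2 + 2cos(α−β) − 2d(sin α + sin β) = 122.133795; p = √p² = 11.051416; φ = atan2(cos α + cos β, d − sin α − sin β) − atan2(2, p) = -0.202789 rad; t = (α − φ) mod 2π = 5.657665 rad, q = (β − φ) mod 2π = 3.004764 rad → L = 1.48·(5.657665 + 11.051416 + 3.004764) = 1.48·19.713845 = 29.176490 m
RLR: c = (6 − d² + 2cos(α−β) + 2d(sin α − sin β))/8 = -17.011096, |c| > 1 → infeasible
LRL: c = (6 − d² + 2cos(α−β) − 2d(sin α − sin β))/8 = -11.220656, |c| > 1 → infeasible
Shortest: LSL with L = 20.006516 m ≈ 20.0065 m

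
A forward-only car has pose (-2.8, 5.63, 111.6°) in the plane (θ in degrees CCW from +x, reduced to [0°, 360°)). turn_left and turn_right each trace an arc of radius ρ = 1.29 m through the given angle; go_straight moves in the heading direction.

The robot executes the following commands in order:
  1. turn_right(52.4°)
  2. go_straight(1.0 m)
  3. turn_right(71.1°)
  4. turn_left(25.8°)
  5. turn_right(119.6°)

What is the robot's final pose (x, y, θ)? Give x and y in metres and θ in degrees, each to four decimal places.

set_pose: (x, y, θ) = (-2.8000, 5.6300, 111.6000°), ρ = 1.29
turn_right(52.4°): centre at ρ to the right, rotate −52.4° → (-2.7086, 6.7654, 59.2000°)
go_straight(1.0): x += 1.0·cos θ, y += 1.0·sin θ → (-2.1966, 7.6244, 59.2000°)
turn_right(71.1°): centre at ρ to the right, rotate −71.1° → (-0.8225, 8.2261, -11.9000° ≡ 348.1000°)
turn_left(25.8°): centre at ρ to the left, rotate +25.8° → (-0.2466, 8.2362, 373.9000° ≡ 13.9000°)
turn_right(119.6°): centre at ρ to the right, rotate −119.6° → (1.3051, 6.6349, -105.7000° ≡ 254.3000°)

(1.3051, 6.6349, 254.3000°)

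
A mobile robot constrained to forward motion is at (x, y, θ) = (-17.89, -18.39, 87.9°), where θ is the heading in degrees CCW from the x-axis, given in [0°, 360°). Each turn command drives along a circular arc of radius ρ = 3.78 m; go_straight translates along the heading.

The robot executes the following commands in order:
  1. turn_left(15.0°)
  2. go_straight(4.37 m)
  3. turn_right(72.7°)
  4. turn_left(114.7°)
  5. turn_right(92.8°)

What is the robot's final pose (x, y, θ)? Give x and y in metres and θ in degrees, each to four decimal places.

set_pose: (x, y, θ) = (-17.8900, -18.3900, 87.9000°), ρ = 3.78
turn_left(15.0°): centre at ρ to the left, rotate +15.0° → (-17.9829, -17.4076, 102.9000°)
go_straight(4.37): x += 4.37·cos θ, y += 4.37·sin θ → (-18.9585, -13.1479, 102.9000°)
turn_right(72.7°): centre at ρ to the right, rotate −72.7° → (-17.1753, -9.0371, 30.2000°)
turn_left(114.7°): centre at ρ to the left, rotate +114.7° → (-16.9032, -2.6775, 144.9000°)
turn_right(92.8°): centre at ρ to the right, rotate −92.8° → (-17.7124, 2.7371, 52.1000°)

(-17.7124, 2.7371, 52.1000°)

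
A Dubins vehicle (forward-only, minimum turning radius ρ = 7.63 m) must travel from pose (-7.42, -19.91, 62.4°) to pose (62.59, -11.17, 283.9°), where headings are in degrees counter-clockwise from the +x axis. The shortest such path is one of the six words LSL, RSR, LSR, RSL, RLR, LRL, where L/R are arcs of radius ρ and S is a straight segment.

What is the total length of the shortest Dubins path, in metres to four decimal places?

Let ψ = atan2(Δy, Δx) = atan2(8.74, 70.01) = 7.1160° be the start→goal bearing.
Normalize: d = |goal − start| / ρ = 70.553439/7.63 = 9.246846, α = (θ_start − ψ) mod 360° = 55.2840° = 0.964889 rad, β = (θ_goal − ψ) mod 360° = 276.7840° = 4.830793 rad.
Common terms: sin α = 0.821986, cos α = 0.569508, sin β = -0.992998, cos β = 0.118128, cos(α−β) = -0.748956, d² = 85.504170. Work in radians in the unit-radius frame; every candidate has L = ρ·(t + p + q).
LSL: p² = 2 + d² − 2cos(α−β) + 2d(sin α − sin β) = 122.567837; p = √p² = 11.071036; φ = atan2(cos β − cos α, d + sin α − sin β) = -0.040783 rad; t = (φ − α) mod 2π = 5.277514 rad, q = (β − φ) mod 2π = 4.871576 rad → L = 7.63·(5.277514 + 11.071036 + 4.871576) = 7.63·21.220126 = 161.909558 m
RSR: p² = 2 + d² − 2cos(α−β) + 2d(sin β − sin α) = 55.436325; p = √p² = 7.445557; φ = atan2(cos α − cos β, d − sin α + sin β) = 0.060661 rad; t = (α − φ) mod 2π = 0.904227 rad, q = (φ − β) mod 2π = 1.513054 rad → L = 7.63·(0.904227 + 7.445557 + 1.513054) = 7.63·9.862838 = 75.253457 m
LSR: p² = d² − 2 + 2cos(α−β) + 2d(sin α + sin β) = 78.843598; p = √p² = 8.879392; φ = atan2(−cos α − cos β, d + sin α + sin β) − atan2(−2, p) = 0.145922 rad; t = (φ − α) mod 2π = 5.464219 rad, q = (φ − β) mod 2π = 1.598315 rad → L = 7.63·(5.464219 + 8.879392 + 1.598315) = 7.63·15.941925 = 121.636891 m
RSL: p² = d² − 2 + 2cos(α−β) − 2d(sin α + sin β) = 85.168919; p = √p² = 9.228701; φ = atan2(cos α + cos β, d − sin α − sin β) − atan2(2, p) = -0.140530 rad; t = (α − φ) mod 2π = 1.105419 rad, q = (β − φ) mod 2π = 4.971323 rad → L = 7.63·(1.105419 + 9.228701 + 4.971323) = 7.63·15.305443 = 116.780531 m
RLR: c = (6 − d² + 2cos(α−β) + 2d(sin α − sin β))/8 = -5.929541, |c| > 1 → infeasible
LRL: c = (6 − d² + 2cos(α−β) − 2d(sin α − sin β))/8 = -14.320980, |c| > 1 → infeasible
Shortest: RSR with L = 75.253457 m ≈ 75.2535 m

75.2535 m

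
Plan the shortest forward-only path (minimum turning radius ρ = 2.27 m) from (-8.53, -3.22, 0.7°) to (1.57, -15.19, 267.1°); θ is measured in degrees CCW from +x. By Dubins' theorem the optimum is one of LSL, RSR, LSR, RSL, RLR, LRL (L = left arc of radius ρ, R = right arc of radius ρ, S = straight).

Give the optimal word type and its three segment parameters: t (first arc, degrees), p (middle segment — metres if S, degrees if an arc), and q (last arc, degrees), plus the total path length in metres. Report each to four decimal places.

Let ψ = atan2(Δy, Δx) = atan2(-11.97, 10.10) = -49.8431° be the start→goal bearing.
Normalize: d = |goal − start| / ρ = 15.661766/2.27 = 6.899456, α = (θ_start − ψ) mod 360° = 50.5431° = 0.882144 rad, β = (θ_goal − ψ) mod 360° = 316.9431° = 5.531701 rad.
Common terms: sin α = 0.772103, cos α = 0.635497, sin β = -0.682724, cos β = 0.730676, cos(α−β) = -0.062791, d² = 47.602496. Work in radians in the unit-radius frame; every candidate has L = ρ·(t + p + q).
LSL: p² = 2 + d² − 2cos(α−β) + 2d(sin α − sin β) = 69.803109; p = √p² = 8.354825; φ = atan2(cos β − cos α, d + sin α − sin β) = 0.011392 rad; t = (φ − α) mod 2π = 5.412434 rad, q = (β − φ) mod 2π = 5.520309 rad → L = 2.27·(5.412434 + 8.354825 + 5.520309) = 2.27·19.287568 = 43.782779 m
RSR: p² = 2 + d² − 2cos(α−β) + 2d(sin β − sin α) = 29.653045; p = √p² = 5.445461; φ = atan2(cos α − cos β, d − sin α + sin β) = -0.017480 rad; t = (α − φ) mod 2π = 0.899623 rad, q = (φ − β) mod 2π = 0.734005 rad → L = 2.27·(0.899623 + 5.445461 + 0.734005) = 2.27·7.079089 = 16.069532 m
LSR: p² = d² − 2 + 2cos(α−β) + 2d(sin α + sin β) = 46.710250; p = √p² = 6.834490; φ = atan2(−cos α − cos β, d + sin α + sin β) − atan2(−2, p) = 0.091640 rad; t = (φ − α) mod 2π = 5.492681 rad, q = (φ − β) mod 2π = 0.843124 rad → L = 2.27·(5.492681 + 6.834490 + 0.843124) = 2.27·13.170295 = 29.896569 m
RSL: p² = d² − 2 + 2cos(α−β) − 2d(sin α + sin β) = 44.243580; p = √p² = 6.651585; φ = atan2(cos α + cos β, d − sin α − sin β) − atan2(2, p) = -0.094098 rad; t = (α − φ) mod 2π = 0.976242 rad, q = (β − φ) mod 2π = 5.625799 rad → L = 2.27·(0.976242 + 6.651585 + 5.625799) = 2.27·13.253626 = 30.085731 m
RLR: c = (6 − d² + 2cos(α−β) + 2d(sin α − sin β))/8 = -2.706631, |c| > 1 → infeasible
LRL: c = (6 − d² + 2cos(α−β) − 2d(sin α − sin β))/8 = -7.725389, |c| > 1 → infeasible
Shortest: RSR with L = 16.069532 m ≈ 16.0695 m
Convert RSR to answer units (arcs ×180/π): t = 0.899623·180/π = 51.5446°, p = ρ·p = 2.27·5.445461 = 12.3612 m, q = 0.734005·180/π = 42.0554°, L = 16.0695 m.

RSR: t = 51.5446°, p = 12.3612 m, q = 42.0554°, L = 16.0695 m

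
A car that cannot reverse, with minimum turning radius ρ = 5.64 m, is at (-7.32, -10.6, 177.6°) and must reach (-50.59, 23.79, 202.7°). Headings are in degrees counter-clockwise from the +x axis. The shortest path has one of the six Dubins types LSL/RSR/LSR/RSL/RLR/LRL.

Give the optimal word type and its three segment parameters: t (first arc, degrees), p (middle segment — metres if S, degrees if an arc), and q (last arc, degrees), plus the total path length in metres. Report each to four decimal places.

RSL: t = 40.9939°, p = 46.2125 m, q = 66.0939°, L = 56.7538 m

Let ψ = atan2(Δy, Δx) = atan2(34.39, -43.27) = 141.5231° be the start→goal bearing.
Normalize: d = |goal − start| / ρ = 55.271738/5.64 = 9.799954, α = (θ_start − ψ) mod 360° = 36.0769° = 0.629660 rad, β = (θ_goal − ψ) mod 360° = 61.1769° = 1.067738 rad.
Common terms: sin α = 0.588870, cos α = 0.808228, sin β = 0.876112, cos β = 0.482107, cos(α−β) = 0.905569, d² = 96.039089. Work in radians in the unit-radius frame; every candidate has L = ρ·(t + p + q).
LSL: p² = 2 + d² − 2cos(α−β) + 2d(sin α − sin β) = 90.598035; p = √p² = 9.518300; φ = atan2(cos β − cos α, d + sin α − sin β) = -0.034269 rad; t = (φ − α) mod 2π = 5.619256 rad, q = (β − φ) mod 2π = 1.102007 rad → L = 5.64·(5.619256 + 9.518300 + 1.102007) = 5.64·16.239563 = 91.591135 m
RSR: p² = 2 + d² − 2cos(α−β) + 2d(sin β − sin α) = 101.857868; p = √p² = 10.092466; φ = atan2(cos α − cos β, d − sin α + sin β) = 0.032319 rad; t = (α − φ) mod 2π = 0.597341 rad, q = (φ − β) mod 2π = 5.247766 rad → L = 5.64·(0.597341 + 10.092466 + 5.247766) = 5.64·15.937574 = 89.887915 m
LSR: p² = d² − 2 + 2cos(α−β) + 2d(sin α + sin β) = 124.563742; p = √p² = 11.160813; φ = atan2(−cos α − cos β, d + sin α + sin β) − atan2(−2, p) = 0.063269 rad; t = (φ − α) mod 2π = 5.716794 rad, q = (φ − β) mod 2π = 5.278717 rad → L = 5.64·(5.716794 + 11.160813 + 5.278717) = 5.64·22.156324 = 124.961665 m
RSL: p² = d² − 2 + 2cos(α−β) − 2d(sin α + sin β) = 67.136711; p = √p² = 8.193699; φ = atan2(cos α + cos β, d − sin α − sin β) − atan2(2, p) = -0.085818 rad; t = (α − φ) mod 2π = 0.715478 rad, q = (β − φ) mod 2π = 1.153556 rad → L = 5.64·(0.715478 + 8.193699 + 1.153556) = 5.64·10.062734 = 56.753817 m
RLR: c = (6 − d² + 2cos(α−β) + 2d(sin α − sin β))/8 = -11.732233, |c| > 1 → infeasible
LRL: c = (6 − d² + 2cos(α−β) − 2d(sin α − sin β))/8 = -10.324754, |c| > 1 → infeasible
Shortest: RSL with L = 56.753817 m ≈ 56.7538 m
Convert RSL to answer units (arcs ×180/π): t = 0.715478·180/π = 40.9939°, p = ρ·p = 5.64·8.193699 = 46.2125 m, q = 1.153556·180/π = 66.0939°, L = 56.7538 m.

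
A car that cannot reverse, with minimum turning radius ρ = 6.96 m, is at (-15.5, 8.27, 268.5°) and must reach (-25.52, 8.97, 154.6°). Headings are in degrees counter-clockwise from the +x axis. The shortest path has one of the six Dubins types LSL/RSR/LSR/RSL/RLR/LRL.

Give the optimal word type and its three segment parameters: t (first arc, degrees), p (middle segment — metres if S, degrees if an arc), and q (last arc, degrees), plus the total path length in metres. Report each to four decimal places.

LRL: t = 58.6724°, p = 264.0454°, q = 91.4730°, L = 50.3138 m

Let ψ = atan2(Δy, Δx) = atan2(0.70, -10.02) = 176.0038° be the start→goal bearing.
Normalize: d = |goal − start| / ρ = 10.044421/6.96 = 1.443164, α = (θ_start − ψ) mod 360° = 92.4962° = 1.614363 rad, β = (θ_goal − ψ) mod 360° = 338.5962° = 5.909619 rad.
Common terms: sin α = 0.999051, cos α = -0.043553, sin β = -0.364938, cos β = 0.931032, cos(α−β) = -0.405142, d² = 2.082722. Work in radians in the unit-radius frame; every candidate has L = ρ·(t + p + q).
LSL: p² = 2 + d² − 2cos(α−β) + 2d(sin α − sin β) = 8.829927; p = √p² = 2.971519; φ = atan2(cos β − cos α, d + sin α − sin β) = 0.334160 rad; t = (φ − α) mod 2π = 5.002981 rad, q = (β − φ) mod 2π = 5.575459 rad → L = 6.96·(5.002981 + 2.971519 + 5.575459) = 6.96·13.549960 = 94.307720 m
RSR: p² = 2 + d² − 2cos(α−β) + 2d(sin β − sin α) = 0.956084; p = √p² = 0.977796; φ = atan2(cos α − cos β, d − sin α + sin β) = -1.489735 rad; t = (α − φ) mod 2π = 3.104099 rad, q = (φ − β) mod 2π = 5.167017 rad → L = 6.96·(3.104099 + 0.977796 + 5.167017) = 6.96·9.248911 = 64.372420 m
LSR: p² = d² − 2 + 2cos(α−β) + 2d(sin α + sin β) = 1.102696; p = √p² = 1.050093; φ = atan2(−cos α − cos β, d + sin α + sin β) − atan2(−2, p) = 0.683553 rad; t = (φ − α) mod 2π = 5.352375 rad, q = (φ − β) mod 2π = 1.057120 rad → L = 6.96·(5.352375 + 1.050093 + 1.057120) = 6.96·7.459589 = 51.918737 m
RSL: p² = d² − 2 + 2cos(α−β) − 2d(sin α + sin β) = -2.557818 < 0 → infeasible
RLR: c = (6 − d² + 2cos(α−β) + 2d(sin α − sin β))/8 = 0.880489; p = 2π − arccos c = 5.789283 rad; φ = atan2(cos α − cos β, d − sin α + sin β) = -1.489735 rad; t = (α − φ + p/2) mod 2π = 5.998740 rad, q = (α − β − t + p) mod 2π = 1.778473 rad → L = 6.96·(5.998740 + 5.789283 + 1.778473) = 6.96·13.566495 = 94.422808 m
LRL: c = (6 − d² + 2cos(α−β) − 2d(sin α − sin β))/8 = -0.103741; p = 2π − arccos c = 4.608461 rad; φ = atan2(cos β − cos α, d + sin α − sin β) = 0.334160 rad; t = (φ − α + p/2) mod 2π = 1.024027 rad, q = (β − α − t + p) mod 2π = 1.596504 rad → L = 6.96·(1.024027 + 4.608461 + 1.596504) = 6.96·7.228992 = 50.313787 m
Shortest: LRL with L = 50.313787 m ≈ 50.3138 m
Convert LRL to answer units (arcs ×180/π): t = 1.024027·180/π = 58.6724°, p = 4.608461·180/π = 264.0454°, q = 1.596504·180/π = 91.4730°, L = 50.3138 m.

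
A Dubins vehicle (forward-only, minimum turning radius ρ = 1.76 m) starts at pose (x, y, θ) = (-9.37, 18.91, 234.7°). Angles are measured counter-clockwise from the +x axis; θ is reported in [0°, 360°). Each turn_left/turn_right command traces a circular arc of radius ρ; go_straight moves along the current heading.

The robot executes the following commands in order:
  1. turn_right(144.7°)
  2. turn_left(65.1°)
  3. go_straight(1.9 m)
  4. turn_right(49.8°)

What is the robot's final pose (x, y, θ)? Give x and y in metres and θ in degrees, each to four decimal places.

(-16.2654, 23.4554, 105.3000°)

set_pose: (x, y, θ) = (-9.3700, 18.9100, 234.7000°), ρ = 1.76
turn_right(144.7°): centre at ρ to the right, rotate −144.7° → (-12.5664, 19.9270, 90.0000°)
turn_left(65.1°): centre at ρ to the left, rotate +65.1° → (-13.5854, 21.5234, 155.1000°)
go_straight(1.9): x += 1.9·cos θ, y += 1.9·sin θ → (-15.3088, 22.3234, 155.1000°)
turn_right(49.8°): centre at ρ to the right, rotate −49.8° → (-16.2654, 23.4554, 105.3000°)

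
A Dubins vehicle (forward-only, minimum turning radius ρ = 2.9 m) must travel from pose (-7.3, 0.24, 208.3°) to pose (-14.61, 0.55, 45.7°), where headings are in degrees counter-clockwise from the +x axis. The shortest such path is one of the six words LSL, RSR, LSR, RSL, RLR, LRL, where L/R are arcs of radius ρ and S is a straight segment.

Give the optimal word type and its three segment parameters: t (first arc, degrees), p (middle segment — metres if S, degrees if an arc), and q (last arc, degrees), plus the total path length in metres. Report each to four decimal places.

LSR: t = 24.9998°, p = 3.2781 m, q = 187.5998°, L = 14.0387 m

Let ψ = atan2(Δy, Δx) = atan2(0.31, -7.31) = 177.5717° be the start→goal bearing.
Normalize: d = |goal − start| / ρ = 7.316570/2.9 = 2.522955, α = (θ_start − ψ) mod 360° = 30.7283° = 0.536310 rad, β = (θ_goal − ψ) mod 360° = 228.1283° = 3.981590 rad.
Common terms: sin α = 0.510968, cos α = 0.859600, sin β = -0.744642, cos β = -0.667465, cos(α−β) = -0.954240, d² = 6.365303. Work in radians in the unit-radius frame; every candidate has L = ρ·(t + p + q).
LSL: p² = 2 + d² − 2cos(α−β) + 2d(sin α − sin β) = 16.609477; p = √p² = 4.075473; φ = atan2(cos β − cos α, d + sin α − sin β) = -0.384069 rad; t = (φ − α) mod 2π = 5.362806 rad, q = (β − φ) mod 2π = 4.365660 rad → L = 2.9·(5.362806 + 4.075473 + 4.365660) = 2.9·13.803938 = 40.031420 m
RSR: p² = 2 + d² − 2cos(α−β) + 2d(sin β − sin α) = 3.938090; p = √p² = 1.984462; φ = atan2(cos α − cos β, d − sin α + sin β) = 0.878074 rad; t = (α − φ) mod 2π = 5.941422 rad, q = (φ − β) mod 2π = 3.179669 rad → L = 2.9·(5.941422 + 1.984462 + 3.179669) = 2.9·11.105553 = 32.206104 m
LSR: p² = d² − 2 + 2cos(α−β) + 2d(sin α + sin β) = 1.277726; p = √p² = 1.130365; φ = atan2(−cos α − cos β, d + sin α + sin β) − atan2(−2, p) = 0.972639 rad; t = (φ − α) mod 2π = 0.436329 rad, q = (φ − β) mod 2π = 3.274234 rad → L = 2.9·(0.436329 + 1.130365 + 3.274234) = 2.9·4.840929 = 14.038693 m
RSL: p² = d² − 2 + 2cos(α−β) − 2d(sin α + sin β) = 3.635919; p = √p² = 1.906809; φ = atan2(cos α + cos β, d − sin α − sin β) − atan2(2, p) = -0.739660 rad; t = (α − φ) mod 2π = 1.275971 rad, q = (β − φ) mod 2π = 4.721251 rad → L = 2.9·(1.275971 + 1.906809 + 4.721251) = 2.9·7.904030 = 22.921688 m
RLR: c = (6 − d² + 2cos(α−β) + 2d(sin α − sin β))/8 = 0.507739; p = 2π − arccos c = 5.244947 rad; φ = atan2(cos α − cos β, d − sin α + sin β) = 0.878074 rad; t = (α − φ + p/2) mod 2π = 2.280710 rad, q = (α − β − t + p) mod 2π = 5.802142 rad → L = 2.9·(2.280710 + 5.244947 + 5.802142) = 2.9·13.327799 = 38.650618 m
LRL: c = (6 − d² + 2cos(α−β) − 2d(sin α − sin β))/8 = -1.076185, |c| > 1 → infeasible
Shortest: LSR with L = 14.038693 m ≈ 14.0387 m
Convert LSR to answer units (arcs ×180/π): t = 0.436329·180/π = 24.9998°, p = ρ·p = 2.9·1.130365 = 3.2781 m, q = 3.274234·180/π = 187.5998°, L = 14.0387 m.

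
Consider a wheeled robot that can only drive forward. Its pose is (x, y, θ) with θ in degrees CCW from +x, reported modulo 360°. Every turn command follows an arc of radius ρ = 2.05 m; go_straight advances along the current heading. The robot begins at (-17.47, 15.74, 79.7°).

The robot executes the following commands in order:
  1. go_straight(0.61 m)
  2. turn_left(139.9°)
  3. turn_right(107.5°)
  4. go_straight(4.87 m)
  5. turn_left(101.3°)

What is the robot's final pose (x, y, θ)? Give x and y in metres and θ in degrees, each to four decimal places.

(-28.7508, 24.5469, 213.4000°)

set_pose: (x, y, θ) = (-17.4700, 15.7400, 79.7000°), ρ = 2.05
go_straight(0.61): x += 0.61·cos θ, y += 0.61·sin θ → (-17.3609, 16.3402, 79.7000°)
turn_left(139.9°): centre at ρ to the left, rotate +139.9° → (-20.6846, 18.2863, 219.6000°)
turn_right(107.5°): centre at ρ to the right, rotate −107.5° → (-23.8907, 19.0946, 112.1000°)
go_straight(4.87): x += 4.87·cos θ, y += 4.87·sin θ → (-25.7229, 23.6068, 112.1000°)
turn_left(101.3°): centre at ρ to the left, rotate +101.3° → (-28.7508, 24.5469, 213.4000°)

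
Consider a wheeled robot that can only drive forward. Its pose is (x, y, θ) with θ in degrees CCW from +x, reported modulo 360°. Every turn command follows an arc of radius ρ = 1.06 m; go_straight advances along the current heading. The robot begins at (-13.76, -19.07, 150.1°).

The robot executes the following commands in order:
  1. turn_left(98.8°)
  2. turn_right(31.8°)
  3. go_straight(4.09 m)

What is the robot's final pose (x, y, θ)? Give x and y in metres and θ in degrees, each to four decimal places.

(-18.8890, -22.5383, 217.1000°)

set_pose: (x, y, θ) = (-13.7600, -19.0700, 150.1000°), ρ = 1.06
turn_left(98.8°): centre at ρ to the left, rotate +98.8° → (-15.2773, -19.6073, 248.9000°)
turn_right(31.8°): centre at ρ to the right, rotate −31.8° → (-15.6269, -20.0712, 217.1000°)
go_straight(4.09): x += 4.09·cos θ, y += 4.09·sin θ → (-18.8890, -22.5383, 217.1000°)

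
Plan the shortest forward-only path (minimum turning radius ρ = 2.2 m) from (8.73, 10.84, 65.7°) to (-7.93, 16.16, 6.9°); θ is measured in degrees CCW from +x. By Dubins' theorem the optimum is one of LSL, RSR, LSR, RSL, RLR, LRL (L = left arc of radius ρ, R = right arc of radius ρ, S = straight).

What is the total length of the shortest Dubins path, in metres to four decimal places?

25.5911 m

Let ψ = atan2(Δy, Δx) = atan2(5.32, -16.66) = 162.2903° be the start→goal bearing.
Normalize: d = |goal − start| / ρ = 17.488796/2.2 = 7.949453, α = (θ_start − ψ) mod 360° = 263.4097° = 4.597367 rad, β = (θ_goal − ψ) mod 360° = 204.6097° = 3.571113 rad.
Common terms: sin α = -0.993392, cos α = -0.114769, sin β = -0.416435, cos β = -0.909165, cos(α−β) = 0.518027, d² = 63.193802. Work in radians in the unit-radius frame; every candidate has L = ρ·(t + p + q).
LSL: p² = 2 + d² − 2cos(α−β) + 2d(sin α − sin β) = 54.984760; p = √p² = 7.415171; φ = atan2(cos β − cos α, d + sin α − sin β) = -0.107337 rad; t = (φ − α) mod 2π = 1.578481 rad, q = (β − φ) mod 2π = 3.678451 rad → L = 2.2·(1.578481 + 7.415171 + 3.678451) = 2.2·12.672103 = 27.878626 m
RSR: p² = 2 + d² − 2cos(α−β) + 2d(sin β − sin α) = 73.330735; p = √p² = 8.563337; φ = atan2(cos α − cos β, d − sin α + sin β) = 0.092901 rad; t = (α − φ) mod 2π = 4.504466 rad, q = (φ − β) mod 2π = 2.804973 rad → L = 2.2·(4.504466 + 8.563337 + 2.804973) = 2.2·15.872776 = 34.920106 m
LSR: p² = d² − 2 + 2cos(α−β) + 2d(sin α + sin β) = 39.815143; p = √p² = 6.309924; φ = atan2(−cos α − cos β, d + sin α + sin β) − atan2(−2, p) = 0.462257 rad; t = (φ − α) mod 2π = 2.148075 rad, q = (φ − β) mod 2π = 3.174329 rad → L = 2.2·(2.148075 + 6.309924 + 3.174329) = 2.2·11.632328 = 25.591121 m
RSL: p² = d² − 2 + 2cos(α−β) − 2d(sin α + sin β) = 84.644568; p = √p² = 9.200248; φ = atan2(cos α + cos β, d − sin α − sin β) − atan2(2, p) = -0.323025 rad; t = (α − φ) mod 2π = 4.920392 rad, q = (β − φ) mod 2π = 3.894138 rad → L = 2.2·(4.920392 + 9.200248 + 3.894138) = 2.2·18.014778 = 39.632512 m
RLR: c = (6 − d² + 2cos(α−β) + 2d(sin α − sin β))/8 = -8.166342, |c| > 1 → infeasible
LRL: c = (6 − d² + 2cos(α−β) − 2d(sin α − sin β))/8 = -5.873095, |c| > 1 → infeasible
Shortest: LSR with L = 25.591121 m ≈ 25.5911 m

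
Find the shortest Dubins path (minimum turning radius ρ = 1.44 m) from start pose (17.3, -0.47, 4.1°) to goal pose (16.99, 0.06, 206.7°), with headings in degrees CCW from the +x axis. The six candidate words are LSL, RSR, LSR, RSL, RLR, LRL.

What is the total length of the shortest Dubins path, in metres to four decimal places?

Let ψ = atan2(Δy, Δx) = atan2(0.53, -0.31) = 120.3236° be the start→goal bearing.
Normalize: d = |goal − start| / ρ = 0.614003/1.44 = 0.426391, α = (θ_start − ψ) mod 360° = 243.7764° = 4.254701 rad, β = (θ_goal − ψ) mod 360° = 86.3764° = 1.507552 rad.
Common terms: sin α = -0.897076, cos α = -0.441876, sin β = 0.998001, cos β = 0.063202, cos(α−β) = -0.923210, d² = 0.181809. Work in radians in the unit-radius frame; every candidate has L = ρ·(t + p + q).
LSL: p² = 2 + d² − 2cos(α−β) + 2d(sin α − sin β) = 2.412142; p = √p² = 1.553107; φ = atan2(cos β − cos α, d + sin α − sin β) = 2.810365 rad; t = (φ − α) mod 2π = 4.838849 rad, q = (β − φ) mod 2π = 4.980373 rad → L = 1.44·(4.838849 + 1.553107 + 4.980373) = 1.44·11.372329 = 16.376154 m
RSR: p² = 2 + d² − 2cos(α−β) + 2d(sin β − sin α) = 5.644318; p = √p² = 2.375777; φ = atan2(cos α − cos β, d − sin α + sin β) = -0.214229 rad; t = (α − φ) mod 2π = 4.468930 rad, q = (φ − β) mod 2π = 4.561403 rad → L = 1.44·(4.468930 + 2.375777 + 4.561403) = 1.44·11.406111 = 16.424800 m
LSR: p² = d² − 2 + 2cos(α−β) + 2d(sin α + sin β) = -3.578544 < 0 → infeasible
RSL: p² = d² − 2 + 2cos(α−β) − 2d(sin α + sin β) = -3.750678 < 0 → infeasible
RLR: c = (6 − d² + 2cos(α−β) + 2d(sin α − sin β))/8 = 0.294460; p = 2π − arccos c = 5.011280 rad; φ = atan2(cos α − cos β, d − sin α + sin β) = -0.214229 rad; t = (α − φ + p/2) mod 2π = 0.691385 rad, q = (α − β − t + p) mod 2π = 0.783858 rad → L = 1.44·(0.691385 + 5.011280 + 0.783858) = 1.44·6.486522 = 9.340592 m
LRL: c = (6 − d² + 2cos(α−β) − 2d(sin α − sin β))/8 = 0.698482; p = 2π − arccos c = 5.485663 rad; φ = atan2(cos β − cos α, d + sin α − sin β) = 2.810365 rad; t = (φ − α + p/2) mod 2π = 1.298496 rad, q = (β − α − t + p) mod 2π = 1.440019 rad → L = 1.44·(1.298496 + 5.485663 + 1.440019) = 1.44·8.224179 = 11.842817 m
Shortest: RLR with L = 9.340592 m ≈ 9.3406 m

9.3406 m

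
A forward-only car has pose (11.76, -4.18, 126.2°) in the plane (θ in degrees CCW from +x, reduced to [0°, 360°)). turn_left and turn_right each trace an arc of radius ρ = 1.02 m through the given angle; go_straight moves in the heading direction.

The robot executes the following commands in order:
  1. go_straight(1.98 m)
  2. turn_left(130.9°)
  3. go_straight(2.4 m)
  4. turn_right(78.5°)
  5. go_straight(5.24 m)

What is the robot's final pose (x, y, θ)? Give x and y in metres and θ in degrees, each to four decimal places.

(1.9798, -5.9603, 178.6000°)

set_pose: (x, y, θ) = (11.7600, -4.1800, 126.2000°), ρ = 1.02
go_straight(1.98): x += 1.98·cos θ, y += 1.98·sin θ → (10.5906, -2.5822, 126.2000°)
turn_left(130.9°): centre at ρ to the left, rotate +130.9° → (8.7732, -2.9569, 257.1000°)
go_straight(2.4): x += 2.4·cos θ, y += 2.4·sin θ → (8.2374, -5.2963, 257.1000°)
turn_right(78.5°): centre at ρ to the right, rotate −78.5° → (7.2183, -6.0883, 178.6000°)
go_straight(5.24): x += 5.24·cos θ, y += 5.24·sin θ → (1.9798, -5.9603, 178.6000°)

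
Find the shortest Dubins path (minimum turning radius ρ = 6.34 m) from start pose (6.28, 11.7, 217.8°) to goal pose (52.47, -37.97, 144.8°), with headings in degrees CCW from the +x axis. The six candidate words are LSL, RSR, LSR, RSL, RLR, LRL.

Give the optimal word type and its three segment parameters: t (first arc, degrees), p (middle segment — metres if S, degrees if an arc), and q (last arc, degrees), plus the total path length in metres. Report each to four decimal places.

Let ψ = atan2(Δy, Δx) = atan2(-49.67, 46.19) = -47.0791° be the start→goal bearing.
Normalize: d = |goal − start| / ρ = 67.827907/6.34 = 10.698408, α = (θ_start − ψ) mod 360° = 264.8791° = 4.623012 rad, β = (θ_goal − ψ) mod 360° = 191.8791° = 3.348922 rad.
Common terms: sin α = -0.996009, cos α = -0.089258, sin β = -0.205847, cos β = -0.978584, cos(α−β) = 0.292372, d² = 114.455935. Work in radians in the unit-radius frame; every candidate has L = ρ·(t + p + q).
LSL: p² = 2 + d² − 2cos(α−β) + 2d(sin α − sin β) = 98.964253; p = √p² = 9.948078; φ = atan2(cos β − cos α, d + sin α − sin β) = -0.089516 rad; t = (φ − α) mod 2π = 1.570657 rad, q = (β − φ) mod 2π = 3.438438 rad → L = 6.34·(1.570657 + 9.948078 + 3.438438) = 6.34·14.957173 = 94.828475 m
RSR: p² = 2 + d² − 2cos(α−β) + 2d(sin β − sin α) = 132.778131; p = √p² = 11.522939; φ = atan2(cos α − cos β, d − sin α + sin β) = 0.077256 rad; t = (α − φ) mod 2π = 4.545757 rad, q = (φ − β) mod 2π = 3.011519 rad → L = 6.34·(4.545757 + 11.522939 + 3.011519) = 6.34·19.080215 = 120.968563 m
LSR: p² = d² − 2 + 2cos(α−β) + 2d(sin α + sin β) = 87.324794; p = √p² = 9.344774; φ = atan2(−cos α − cos β, d + sin α + sin β) − atan2(−2, p) = 0.322817 rad; t = (φ − α) mod 2π = 1.982990 rad, q = (φ − β) mod 2π = 3.257081 rad → L = 6.34·(1.982990 + 9.344774 + 3.257081) = 6.34·14.584845 = 92.467916 m
RSL: p² = d² − 2 + 2cos(α−β) − 2d(sin α + sin β) = 138.756564; p = √p² = 11.779498; φ = atan2(cos α + cos β, d − sin α − sin β) − atan2(2, p) = -0.257676 rad; t = (α − φ) mod 2π = 4.880688 rad, q = (β − φ) mod 2π = 3.606598 rad → L = 6.34·(4.880688 + 11.779498 + 3.606598) = 6.34·20.266783 = 128.491404 m
RLR: c = (6 − d² + 2cos(α−β) + 2d(sin α − sin β))/8 = -15.597266, |c| > 1 → infeasible
LRL: c = (6 − d² + 2cos(α−β) − 2d(sin α − sin β))/8 = -11.370532, |c| > 1 → infeasible
Shortest: LSR with L = 92.467916 m ≈ 92.4679 m
Convert LSR to answer units (arcs ×180/π): t = 1.982990·180/π = 113.6170°, p = ρ·p = 6.34·9.344774 = 59.2459 m, q = 3.257081·180/π = 186.6170°, L = 92.4679 m.

LSR: t = 113.6170°, p = 59.2459 m, q = 186.6170°, L = 92.4679 m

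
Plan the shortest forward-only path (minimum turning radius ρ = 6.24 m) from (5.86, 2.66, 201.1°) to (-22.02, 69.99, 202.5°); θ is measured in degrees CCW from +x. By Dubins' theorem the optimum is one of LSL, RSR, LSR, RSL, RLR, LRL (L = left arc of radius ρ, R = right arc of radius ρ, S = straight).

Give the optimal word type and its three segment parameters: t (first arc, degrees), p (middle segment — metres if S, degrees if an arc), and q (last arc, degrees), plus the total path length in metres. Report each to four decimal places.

RSL: t = 100.3885°, p = 59.0926 m, q = 101.7885°, L = 81.1114 m

Let ψ = atan2(Δy, Δx) = atan2(67.33, -27.88) = 112.4935° be the start→goal bearing.
Normalize: d = |goal − start| / ρ = 72.874023/6.24 = 11.678529, α = (θ_start − ψ) mod 360° = 88.6065° = 1.546476 rad, β = (θ_goal − ψ) mod 360° = 90.0065° = 1.570910 rad.
Common terms: sin α = 0.999704, cos α = 0.024318, sin β = 1.000000, cos β = -0.000114, cos(α−β) = 0.999701, d² = 136.388049. Work in radians in the unit-radius frame; every candidate has L = ρ·(t + p + q).
LSL: p² = 2 + d² − 2cos(α−β) + 2d(sin α − sin β) = 136.381739; p = √p² = 11.678259; φ = atan2(cos β − cos α, d + sin α − sin β) = -0.002092 rad; t = (φ − α) mod 2π = 4.734617 rad, q = (β − φ) mod 2π = 1.573003 rad → L = 6.24·(4.734617 + 11.678259 + 1.573003) = 6.24·17.985879 = 112.231886 m
RSR: p² = 2 + d² − 2cos(α−β) + 2d(sin β − sin α) = 136.395553; p = √p² = 11.678851; φ = atan2(cos α − cos β, d − sin α + sin β) = 0.002092 rad; t = (α − φ) mod 2π = 1.544384 rad, q = (φ − β) mod 2π = 4.714367 rad → L = 6.24·(1.544384 + 11.678851 + 4.714367) = 6.24·17.937601 = 111.930633 m
LSR: p² = d² − 2 + 2cos(α−β) + 2d(sin α + sin β) = 183.094662; p = √p² = 13.531248; φ = atan2(−cos α − cos β, d + sin α + sin β) − atan2(−2, p) = 0.144974 rad; t = (φ − α) mod 2π = 4.881684 rad, q = (φ − β) mod 2π = 4.857249 rad → L = 6.24·(4.881684 + 13.531248 + 4.857249) = 6.24·23.270180 = 145.205924 m
RSL: p² = d² − 2 + 2cos(α−β) − 2d(sin α + sin β) = 89.680242; p = √p² = 9.469965; φ = atan2(cos α + cos β, d − sin α − sin β) − atan2(2, p) = -0.205635 rad; t = (α − φ) mod 2π = 1.752111 rad, q = (β − φ) mod 2π = 1.776545 rad → L = 6.24·(1.752111 + 9.469965 + 1.776545) = 6.24·12.998621 = 81.111395 m
RLR: c = (6 − d² + 2cos(α−β) + 2d(sin α − sin β))/8 = -16.049444, |c| > 1 → infeasible
LRL: c = (6 − d² + 2cos(α−β) − 2d(sin α − sin β))/8 = -16.047717, |c| > 1 → infeasible
Shortest: RSL with L = 81.111395 m ≈ 81.1114 m
Convert RSL to answer units (arcs ×180/π): t = 1.752111·180/π = 100.3885°, p = ρ·p = 6.24·9.469965 = 59.0926 m, q = 1.776545·180/π = 101.7885°, L = 81.1114 m.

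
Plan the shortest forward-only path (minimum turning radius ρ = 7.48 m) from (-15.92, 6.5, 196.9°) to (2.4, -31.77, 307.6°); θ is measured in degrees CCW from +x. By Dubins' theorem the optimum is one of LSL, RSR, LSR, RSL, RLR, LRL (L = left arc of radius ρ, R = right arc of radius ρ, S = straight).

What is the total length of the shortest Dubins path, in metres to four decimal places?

48.9778 m

Let ψ = atan2(Δy, Δx) = atan2(-38.27, 18.32) = -64.4194° be the start→goal bearing.
Normalize: d = |goal − start| / ρ = 42.428944/7.48 = 5.672319, α = (θ_start − ψ) mod 360° = 261.3194° = 4.560884 rad, β = (θ_goal − ψ) mod 360° = 12.0194° = 0.209778 rad.
Common terms: sin α = -0.988545, cos α = -0.150926, sin β = 0.208242, cos β = 0.978077, cos(α−β) = -0.353475, d² = 32.175200. Work in radians in the unit-radius frame; every candidate has L = ρ·(t + p + q).
LSL: p² = 2 + d² − 2cos(α−β) + 2d(sin α − sin β) = 21.305029; p = √p² = 4.615737; φ = atan2(cos β − cos α, d + sin α − sin β) = 0.247106 rad; t = (φ − α) mod 2π = 1.969408 rad, q = (β − φ) mod 2π = 6.245857 rad → L = 7.48·(1.969408 + 4.615737 + 6.245857) = 7.48·12.831002 = 95.975894 m
RSR: p² = 2 + d² − 2cos(α−β) + 2d(sin β − sin α) = 48.459270; p = √p² = 6.961269; φ = atan2(cos α − cos β, d − sin α + sin β) = -0.162903 rad; t = (α − φ) mod 2π = 4.723787 rad, q = (φ − β) mod 2π = 5.910504 rad → L = 7.48·(4.723787 + 6.961269 + 5.910504) = 7.48·17.595560 = 131.614792 m
LSR: p² = d² − 2 + 2cos(α−β) + 2d(sin α + sin β) = 20.616001; p = √p² = 4.540485; φ = atan2(−cos α − cos β, d + sin α + sin β) − atan2(−2, p) = 0.247413 rad; t = (φ − α) mod 2π = 1.969714 rad, q = (φ − β) mod 2π = 0.037635 rad → L = 7.48·(1.969714 + 4.540485 + 0.037635) = 7.48·6.547834 = 48.977800 m
RSL: p² = d² − 2 + 2cos(α−β) − 2d(sin α + sin β) = 38.320499; p = √p² = 6.190355; φ = atan2(cos α + cos β, d − sin α − sin β) − atan2(2, p) = -0.185004 rad; t = (α − φ) mod 2π = 4.745888 rad, q = (β − φ) mod 2π = 0.394782 rad → L = 7.48·(4.745888 + 6.190355 + 0.394782) = 7.48·11.331025 = 84.756067 m
RLR: c = (6 − d² + 2cos(α−β) + 2d(sin α − sin β))/8 = -5.057409, |c| > 1 → infeasible
LRL: c = (6 − d² + 2cos(α−β) − 2d(sin α − sin β))/8 = -1.663129, |c| > 1 → infeasible
Shortest: LSR with L = 48.977800 m ≈ 48.9778 m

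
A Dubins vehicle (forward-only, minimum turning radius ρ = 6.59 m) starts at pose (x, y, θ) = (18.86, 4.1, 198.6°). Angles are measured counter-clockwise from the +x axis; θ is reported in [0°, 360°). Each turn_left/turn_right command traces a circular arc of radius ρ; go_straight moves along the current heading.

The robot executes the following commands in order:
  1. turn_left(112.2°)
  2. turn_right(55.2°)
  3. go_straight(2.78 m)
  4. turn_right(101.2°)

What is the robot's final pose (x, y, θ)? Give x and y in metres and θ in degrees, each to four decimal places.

(7.4459, -19.3936, 154.4000°)

set_pose: (x, y, θ) = (18.8600, 4.1000, 198.6000°), ρ = 6.59
turn_left(112.2°): centre at ρ to the left, rotate +112.2° → (15.9733, -6.4518, 310.8000°)
turn_right(55.2°): centre at ρ to the right, rotate −55.2° → (17.3677, -12.3967, 255.6000°)
go_straight(2.78): x += 2.78·cos θ, y += 2.78·sin θ → (16.6764, -15.0894, 255.6000°)
turn_right(101.2°): centre at ρ to the right, rotate −101.2° → (7.4459, -19.3936, 154.4000°)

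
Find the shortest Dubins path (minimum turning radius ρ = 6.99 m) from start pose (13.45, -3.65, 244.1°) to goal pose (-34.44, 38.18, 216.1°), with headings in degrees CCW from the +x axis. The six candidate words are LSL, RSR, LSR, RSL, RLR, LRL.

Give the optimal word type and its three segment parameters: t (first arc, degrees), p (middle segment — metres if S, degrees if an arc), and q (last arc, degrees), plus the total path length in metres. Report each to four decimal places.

Let ψ = atan2(Δy, Δx) = atan2(41.83, -47.89) = 138.8641° be the start→goal bearing.
Normalize: d = |goal − start| / ρ = 63.586170/6.99 = 9.096734, α = (θ_start − ψ) mod 360° = 105.2359° = 1.836713 rad, β = (θ_goal − ψ) mod 360° = 77.2359° = 1.348021 rad.
Common terms: sin α = 0.964852, cos α = -0.262794, sin β = 0.975288, cos β = 0.220937, cos(α−β) = 0.882948, d² = 82.750567. Work in radians in the unit-radius frame; every candidate has L = ρ·(t + p + q).
LSL: p² = 2 + d² − 2cos(α−β) + 2d(sin α − sin β) = 82.794804; p = √p² = 9.099165; φ = atan2(cos β − cos α, d + sin α − sin β) = 0.053187 rad; t = (φ − α) mod 2π = 4.499659 rad, q = (β − φ) mod 2π = 1.294834 rad → L = 6.99·(4.499659 + 9.099165 + 1.294834) = 6.99·14.893658 = 104.106670 m
RSR: p² = 2 + d² − 2cos(α−β) + 2d(sin β − sin α) = 83.174541; p = √p² = 9.120008; φ = atan2(cos α − cos β, d − sin α + sin β) = -0.053066 rad; t = (α − φ) mod 2π = 1.889779 rad, q = (φ − β) mod 2π = 4.882099 rad → L = 6.99·(1.889779 + 9.120008 + 4.882099) = 6.99·15.891885 = 111.084278 m
LSR: p² = d² − 2 + 2cos(α−β) + 2d(sin α + sin β) = 117.814337; p = √p² = 10.854231; φ = atan2(−cos α − cos β, d + sin α + sin β) − atan2(−2, p) = 0.186009 rad; t = (φ − α) mod 2π = 4.632481 rad, q = (φ − β) mod 2π = 5.121173 rad → L = 6.99·(4.632481 + 10.854231 + 5.121173) = 6.99·20.607885 = 144.049115 m
RSL: p² = d² − 2 + 2cos(α−β) − 2d(sin α + sin β) = 47.218588; p = √p² = 6.871578; φ = atan2(cos α + cos β, d − sin α − sin β) − atan2(2, p) = -0.289078 rad; t = (α − φ) mod 2π = 2.125791 rad, q = (β − φ) mod 2π = 1.637099 rad → L = 6.99·(2.125791 + 6.871578 + 1.637099) = 6.99·10.634468 = 74.334934 m
RLR: c = (6 − d² + 2cos(α−β) + 2d(sin α − sin β))/8 = -9.396818, |c| > 1 → infeasible
LRL: c = (6 − d² + 2cos(α−β) − 2d(sin α − sin β))/8 = -9.349350, |c| > 1 → infeasible
Shortest: RSL with L = 74.334934 m ≈ 74.3349 m
Convert RSL to answer units (arcs ×180/π): t = 2.125791·180/π = 121.7989°, p = ρ·p = 6.99·6.871578 = 48.0323 m, q = 1.637099·180/π = 93.7989°, L = 74.3349 m.

RSL: t = 121.7989°, p = 48.0323 m, q = 93.7989°, L = 74.3349 m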